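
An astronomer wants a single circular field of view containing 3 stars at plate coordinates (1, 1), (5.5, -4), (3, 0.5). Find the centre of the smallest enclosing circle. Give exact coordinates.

Call the three points A, B, C in the order given.
Side lengths²: AB² = 45.25, AC² = 4.25, BC² = 26.5.
Since AB² = 45.25 ≥ 26.5 + 4.25 = 30.75, the angle opposite AB is not acute, so the smallest enclosing circle has AB as diameter.
Centre = midpoint of AB = (3.25, -1.5), r² = 45.25/4 = 11.3125.
Centre = (3.25, -1.5).

(3.25, -1.5)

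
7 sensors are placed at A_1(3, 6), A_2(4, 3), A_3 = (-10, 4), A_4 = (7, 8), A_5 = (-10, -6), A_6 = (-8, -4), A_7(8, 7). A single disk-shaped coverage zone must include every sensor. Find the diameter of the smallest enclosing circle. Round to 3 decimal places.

22.204

By Welzl's lemma the MEC is supported by two points (diametrically opposite) or three points (on a circumcircle).
The farthest pair is A_5–A_7 with squared distance 493. The circle on this segment as diameter has centre (-1, 0.5) and r² = 493/4 = 123.25.
Check A_1: distance² to centre = 46.25 ≤ 123.25, so it lies inside.
All remaining points lie in this disk, and no smaller disk contains both endpoints, so this is the minimum enclosing circle.
Diameter = 2r = 2√(123.25) ≈ 22.204.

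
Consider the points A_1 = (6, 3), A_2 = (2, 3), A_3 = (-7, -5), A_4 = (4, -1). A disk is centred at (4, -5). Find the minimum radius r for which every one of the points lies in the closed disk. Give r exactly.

11

The required radius is the distance from (4, -5) to the farthest point.
Squared distances: 68, 68, 121, 16.
Maximum is 121, attained at A_3.
r = √121 = 11.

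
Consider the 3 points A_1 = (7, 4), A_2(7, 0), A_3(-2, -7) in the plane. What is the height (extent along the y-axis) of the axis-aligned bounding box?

11

max y = 4, min y = -7, so height = 11.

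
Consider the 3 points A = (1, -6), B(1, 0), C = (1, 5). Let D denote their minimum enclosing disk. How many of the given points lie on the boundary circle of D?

2

Side lengths²: AB² = 36, AC² = 121, BC² = 25.
Since AC² = 121 ≥ 36 + 25 = 61, the angle opposite AC is not acute, so the smallest enclosing circle has AC as diameter.
Centre = midpoint of AC = (1, -0.5), r² = 121/4 = 30.25.
The points at distance exactly r from the centre are A, C — 2 points.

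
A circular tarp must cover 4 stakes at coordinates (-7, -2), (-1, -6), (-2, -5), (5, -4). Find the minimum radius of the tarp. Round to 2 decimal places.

By Welzl's lemma the MEC is supported by two points (diametrically opposite) or three points (on a circumcircle).
The farthest pair is (-7, -2)–(5, -4) with squared distance 148. The circle on this segment as diameter has centre (-1, -3) and r² = 148/4 = 37.
Check (-1, -6): distance² to centre = 9 ≤ 37, so it lies inside.
All remaining points lie in this disk, and no smaller disk contains both endpoints, so this is the minimum enclosing circle.
r = √37 ≈ 6.08.

6.08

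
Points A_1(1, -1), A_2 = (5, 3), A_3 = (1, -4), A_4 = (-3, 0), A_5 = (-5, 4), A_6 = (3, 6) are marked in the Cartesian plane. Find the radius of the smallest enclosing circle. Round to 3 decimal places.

5.533

The minimum enclosing circle of a finite set is fixed by two of the points (as a diameter) or three (as a circumcircle).
The minimum enclosing circle is determined by three boundary points: A_3, A_5, A_6.
Their circumcentre is (-2/19, 27/19) with r² = 11050/361.
The farthest remaining point A_2 is at distance² 10309/361 ≤ 11050/361.
r = √(11050/361) ≈ 5.533.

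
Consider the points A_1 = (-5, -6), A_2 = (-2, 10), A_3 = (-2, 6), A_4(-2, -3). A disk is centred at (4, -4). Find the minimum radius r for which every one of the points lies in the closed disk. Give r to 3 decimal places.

15.232

The required radius is the distance from (4, -4) to the farthest point.
Squared distances: 85, 232, 136, 37.
Maximum is 232, attained at A_2.
r = √232 ≈ 15.232.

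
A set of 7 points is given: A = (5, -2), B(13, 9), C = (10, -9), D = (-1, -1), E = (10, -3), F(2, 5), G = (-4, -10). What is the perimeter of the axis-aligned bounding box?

72

Width = max x − min x = 13 − (-4) = 17.
Height = max y − min y = 9 − (-10) = 19.
Perimeter = 2(17 + 19) = 72.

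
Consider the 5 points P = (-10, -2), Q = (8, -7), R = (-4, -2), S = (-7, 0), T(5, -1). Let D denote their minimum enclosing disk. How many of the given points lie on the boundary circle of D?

2

The minimum enclosing circle of a finite set is fixed by two of the points (as a diameter) or three (as a circumcircle).
The farthest pair is P–Q with squared distance 349. The circle on this segment as diameter has centre (-1, -4.5) and r² = 349/4 = 87.25.
Check R: distance² to centre = 15.25 ≤ 87.25, so it lies inside.
All remaining points lie in this disk, and no smaller disk contains both endpoints, so this is the minimum enclosing circle.
The points at distance exactly r from the centre are P, Q — 2 points.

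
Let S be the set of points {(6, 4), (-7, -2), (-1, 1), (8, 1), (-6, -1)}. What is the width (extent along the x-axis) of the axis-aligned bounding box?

max x = 8, min x = -7, so width = 15.

15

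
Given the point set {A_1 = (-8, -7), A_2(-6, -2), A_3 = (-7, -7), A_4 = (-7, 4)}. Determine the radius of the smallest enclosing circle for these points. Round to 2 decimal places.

The farthest pair is A_1–A_4 with squared distance 122. The circle on this segment as diameter has centre (-7.5, -1.5) and r² = 122/4 = 30.5.
Check A_2: distance² to centre = 2.5 ≤ 30.5, so it lies inside.
All remaining points lie in this disk, and no smaller disk contains both endpoints, so this is the minimum enclosing circle.
r = √(30.5) ≈ 5.52.

5.52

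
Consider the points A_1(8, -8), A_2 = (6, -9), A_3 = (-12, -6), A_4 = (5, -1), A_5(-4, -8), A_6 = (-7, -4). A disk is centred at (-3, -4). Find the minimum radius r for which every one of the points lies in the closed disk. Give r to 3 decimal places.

The required radius is the distance from (-3, -4) to the farthest point.
Squared distances: 137, 106, 85, 73, 17, 16.
Maximum is 137, attained at A_1.
r = √137 ≈ 11.705.

11.705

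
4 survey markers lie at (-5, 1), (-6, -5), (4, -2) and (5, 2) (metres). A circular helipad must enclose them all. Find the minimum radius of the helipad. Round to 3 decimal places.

A smallest enclosing disk is always determined by at most three of the input points on its boundary.
The farthest pair is (-6, -5)–(5, 2) with squared distance 170. The circle on this segment as diameter has centre (-0.5, -1.5) and r² = 170/4 = 42.5.
Check (-5, 1): distance² to centre = 26.5 ≤ 42.5, so it lies inside.
All remaining points lie in this disk, and no smaller disk contains both endpoints, so this is the minimum enclosing circle.
r = √(42.5) ≈ 6.519.

6.519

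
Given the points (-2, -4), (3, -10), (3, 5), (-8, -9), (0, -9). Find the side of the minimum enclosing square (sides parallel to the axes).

15

The bounding box has width 11 and height 15.
An axis-aligned square enclosing the set must have side ≥ max(width, height).
So the minimum side is max(11, 15) = 15.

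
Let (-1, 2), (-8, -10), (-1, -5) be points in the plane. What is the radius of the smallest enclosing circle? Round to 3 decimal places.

6.946

Call the three points A, B, C in the order given.
Side lengths²: AB² = 193, AC² = 49, BC² = 74.
Since AB² = 193 ≥ 74 + 49 = 123, the angle opposite AB is not acute, so the smallest enclosing circle has AB as diameter.
Centre = midpoint of AB = (-4.5, -4), r² = 193/4 = 48.25.
r = √(48.25) ≈ 6.946.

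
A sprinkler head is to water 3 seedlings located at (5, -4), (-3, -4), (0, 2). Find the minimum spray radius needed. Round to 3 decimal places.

4.366

Call the three points A, B, C in the order given.
Side lengths²: AB² = 64, AC² = 61, BC² = 45.
Since AB² = 64 < 61 + 45 = 106, the triangle is acute, so the smallest enclosing circle is the circumcircle.
Circumcentre = (1, -2.25), r² = 19.0625.
r = √(19.0625) ≈ 4.366.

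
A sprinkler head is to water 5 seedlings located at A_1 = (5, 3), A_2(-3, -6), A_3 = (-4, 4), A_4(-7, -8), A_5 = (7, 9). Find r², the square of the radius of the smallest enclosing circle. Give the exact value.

121.25

The farthest pair is A_4–A_5 with squared distance 485. The circle on this segment as diameter has centre (0, 0.5) and r² = 485/4 = 121.25.
Check A_1: distance² to centre = 31.25 ≤ 121.25, so it lies inside.
All remaining points lie in this disk, and no smaller disk contains both endpoints, so this is the minimum enclosing circle.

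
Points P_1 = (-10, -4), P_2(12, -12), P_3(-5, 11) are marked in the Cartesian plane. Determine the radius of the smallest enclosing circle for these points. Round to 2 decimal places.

Side lengths²: P_1P_2² = 548, P_1P_3² = 250, P_2P_3² = 818.
Since P_2P_3² = 818 ≥ 548 + 250 = 798, the angle opposite P_2P_3 is not acute, so the smallest enclosing circle has P_2P_3 as diameter.
Centre = midpoint of P_2P_3 = (3.5, -0.5), r² = 818/4 = 204.5.
r = √(204.5) ≈ 14.30.

14.30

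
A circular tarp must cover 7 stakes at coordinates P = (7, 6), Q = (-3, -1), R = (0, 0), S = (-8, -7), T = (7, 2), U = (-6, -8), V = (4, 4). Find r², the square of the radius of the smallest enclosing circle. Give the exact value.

The minimum enclosing circle of a finite set is fixed by two of the points (as a diameter) or three (as a circumcircle).
The farthest pair is P–S with squared distance 394. The circle on this segment as diameter has centre (-0.5, -0.5) and r² = 394/4 = 98.5.
Check Q: distance² to centre = 6.5 ≤ 98.5, so it lies inside.
All remaining points lie in this disk, and no smaller disk contains both endpoints, so this is the minimum enclosing circle.

98.5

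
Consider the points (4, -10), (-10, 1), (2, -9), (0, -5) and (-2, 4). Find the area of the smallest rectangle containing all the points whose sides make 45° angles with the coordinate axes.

In coordinates u = x + y, v = x − y the rectangle is axis-aligned; the map (x,y)→(u,v) scales areas by 2.
u-values: -6, -9, -7, -5, 2; range = 2 − (-9) = 11.
v-values: 14, -11, 11, 5, -6; range = 14 − (-11) = 25.
Area = (11 × 25) / 2 = 137.5.

137.5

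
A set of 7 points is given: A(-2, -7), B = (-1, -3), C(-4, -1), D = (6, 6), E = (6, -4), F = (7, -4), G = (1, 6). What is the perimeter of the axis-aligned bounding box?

Width = max x − min x = 7 − (-4) = 11.
Height = max y − min y = 6 − (-7) = 13.
Perimeter = 2(11 + 13) = 48.

48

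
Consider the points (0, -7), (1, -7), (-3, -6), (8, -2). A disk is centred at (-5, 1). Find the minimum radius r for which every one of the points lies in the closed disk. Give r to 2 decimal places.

13.34

The required radius is the distance from (-5, 1) to the farthest point.
Squared distances: 89, 100, 53, 178.
Maximum is 178, attained at (8, -2).
r = √178 ≈ 13.34.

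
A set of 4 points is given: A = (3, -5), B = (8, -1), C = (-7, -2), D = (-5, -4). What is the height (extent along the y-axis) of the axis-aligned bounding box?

4

max y = -1, min y = -5, so height = 4.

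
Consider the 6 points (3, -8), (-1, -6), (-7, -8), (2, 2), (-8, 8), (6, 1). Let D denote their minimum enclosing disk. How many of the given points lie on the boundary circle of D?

2

The farthest pair is (3, -8)–(-8, 8) with squared distance 377. The circle on this segment as diameter has centre (-2.5, 0) and r² = 377/4 = 94.25.
Check (-1, -6): distance² to centre = 38.25 ≤ 94.25, so it lies inside.
All remaining points lie in this disk, and no smaller disk contains both endpoints, so this is the minimum enclosing circle.
The points at distance exactly r from the centre are (3, -8), (-8, 8) — 2 points.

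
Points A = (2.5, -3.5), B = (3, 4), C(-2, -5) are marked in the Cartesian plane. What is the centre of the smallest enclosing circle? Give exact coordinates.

(0.5, -0.5)

Side lengths²: AB² = 56.5, AC² = 22.5, BC² = 106.
Since BC² = 106 ≥ 56.5 + 22.5 = 79, the angle opposite BC is not acute, so the smallest enclosing circle has BC as diameter.
Centre = midpoint of BC = (0.5, -0.5), r² = 106/4 = 26.5.
Centre = (0.5, -0.5).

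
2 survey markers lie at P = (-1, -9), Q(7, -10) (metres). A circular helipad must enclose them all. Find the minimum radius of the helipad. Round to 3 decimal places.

The smallest circle enclosing two points has them as diameter endpoints.
Centre = midpoint = (3, -9.5); r² = |PQ|²/4 = 65/4 = 16.25.
r = √(16.25) ≈ 4.031.

4.031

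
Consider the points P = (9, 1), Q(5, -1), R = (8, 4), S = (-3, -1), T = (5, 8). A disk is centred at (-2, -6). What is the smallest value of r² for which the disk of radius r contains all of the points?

The required radius is the distance from (-2, -6) to the farthest point.
Squared distances: 170, 74, 200, 26, 245.
Maximum is 245, attained at T.

245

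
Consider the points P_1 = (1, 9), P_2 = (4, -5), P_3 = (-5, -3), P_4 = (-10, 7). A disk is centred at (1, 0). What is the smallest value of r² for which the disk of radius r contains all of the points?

170

The required radius is the distance from (1, 0) to the farthest point.
Squared distances: 81, 34, 45, 170.
Maximum is 170, attained at P_4.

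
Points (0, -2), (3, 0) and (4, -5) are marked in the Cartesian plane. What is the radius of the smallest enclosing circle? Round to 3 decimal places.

Call the three points A, B, C in the order given.
Side lengths²: AB² = 13, AC² = 25, BC² = 26.
Since BC² = 26 < 25 + 13 = 38, the triangle is acute, so the smallest enclosing circle is the circumcircle.
Circumcentre = (89/34, -91/34), r² = 4225/578.
r = √(4225/578) ≈ 2.704.

2.704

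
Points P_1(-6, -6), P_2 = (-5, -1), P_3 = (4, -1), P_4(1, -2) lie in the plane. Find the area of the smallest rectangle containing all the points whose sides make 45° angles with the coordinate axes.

In coordinates u = x + y, v = x − y the rectangle is axis-aligned; the map (x,y)→(u,v) scales areas by 2.
u-values: -12, -6, 3, -1; range = 3 − (-12) = 15.
v-values: 0, -4, 5, 3; range = 5 − (-4) = 9.
Area = (15 × 9) / 2 = 67.5.

67.5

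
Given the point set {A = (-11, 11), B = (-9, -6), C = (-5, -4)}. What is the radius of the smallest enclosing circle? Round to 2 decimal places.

Side lengths²: AB² = 293, AC² = 261, BC² = 20.
Since AB² = 293 ≥ 261 + 20 = 281, the angle opposite AB is not acute, so the smallest enclosing circle has AB as diameter.
Centre = midpoint of AB = (-10, 2.5), r² = 293/4 = 73.25.
r = √(73.25) ≈ 8.56.

8.56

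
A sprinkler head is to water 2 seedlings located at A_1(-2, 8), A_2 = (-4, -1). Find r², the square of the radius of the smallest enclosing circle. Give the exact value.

21.25

The smallest circle enclosing two points has them as diameter endpoints.
Centre = midpoint = (-3, 3.5); r² = |A_1A_2|²/4 = 85/4 = 21.25.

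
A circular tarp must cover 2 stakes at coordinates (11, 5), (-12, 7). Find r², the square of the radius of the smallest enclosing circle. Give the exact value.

The smallest circle enclosing two points has them as diameter endpoints.
Centre = midpoint = (-0.5, 6); r² = |(11, 5)−(-12, 7)|²/4 = 533/4 = 133.25.

133.25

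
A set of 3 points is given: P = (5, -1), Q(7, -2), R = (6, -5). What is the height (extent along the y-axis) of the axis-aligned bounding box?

max y = -1, min y = -5, so height = 4.

4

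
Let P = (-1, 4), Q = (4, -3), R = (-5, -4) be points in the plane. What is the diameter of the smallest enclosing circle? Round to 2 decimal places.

Side lengths²: PQ² = 74, PR² = 80, QR² = 82.
Since QR² = 82 < 80 + 74 = 154, the triangle is acute, so the smallest enclosing circle is the circumcircle.
Circumcentre = (-13/17, -19/17), r² = 7585/289.
Diameter = 2r = 2√(7585/289) ≈ 10.25.

10.25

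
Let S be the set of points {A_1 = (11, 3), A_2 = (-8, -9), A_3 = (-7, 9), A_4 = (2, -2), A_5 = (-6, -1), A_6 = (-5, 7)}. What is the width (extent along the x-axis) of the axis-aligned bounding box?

max x = 11, min x = -8, so width = 19.

19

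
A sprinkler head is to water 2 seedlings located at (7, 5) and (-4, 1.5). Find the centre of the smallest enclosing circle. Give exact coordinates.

(1.5, 3.25)

The smallest circle enclosing two points has them as diameter endpoints.
Centre = midpoint = (1.5, 3.25); r² = |(7, 5)−(-4, 1.5)|²/4 = 133.25/4 = 33.3125.
Centre = (1.5, 3.25).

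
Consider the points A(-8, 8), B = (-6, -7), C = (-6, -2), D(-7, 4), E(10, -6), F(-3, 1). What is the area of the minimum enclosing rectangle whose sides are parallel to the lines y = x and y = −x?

In coordinates u = x + y, v = x − y the rectangle is axis-aligned; the map (x,y)→(u,v) scales areas by 2.
u-values: 0, -13, -8, -3, 4, -2; range = 4 − (-13) = 17.
v-values: -16, 1, -4, -11, 16, -4; range = 16 − (-16) = 32.
Area = (17 × 32) / 2 = 272.

272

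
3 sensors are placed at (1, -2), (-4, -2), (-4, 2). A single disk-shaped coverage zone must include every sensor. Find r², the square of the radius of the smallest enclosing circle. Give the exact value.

10.25

Call the three points A, B, C in the order given.
Side lengths²: AB² = 25, AC² = 41, BC² = 16.
Since AC² = 41 ≥ 25 + 16 = 41, the angle opposite AC is not acute, so the smallest enclosing circle has AC as diameter.
Centre = midpoint of AC = (-1.5, 0), r² = 41/4 = 10.25.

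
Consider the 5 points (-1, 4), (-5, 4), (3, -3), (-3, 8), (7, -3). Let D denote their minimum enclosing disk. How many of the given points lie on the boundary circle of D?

A smallest enclosing disk is always determined by at most three of the input points on its boundary.
The farthest pair is (-3, 8)–(7, -3) with squared distance 221. The circle on this segment as diameter has centre (2, 2.5) and r² = 221/4 = 55.25.
Check (-1, 4): distance² to centre = 11.25 ≤ 55.25, so it lies inside.
All remaining points lie in this disk, and no smaller disk contains both endpoints, so this is the minimum enclosing circle.
The points at distance exactly r from the centre are (-3, 8), (7, -3) — 2 points.

2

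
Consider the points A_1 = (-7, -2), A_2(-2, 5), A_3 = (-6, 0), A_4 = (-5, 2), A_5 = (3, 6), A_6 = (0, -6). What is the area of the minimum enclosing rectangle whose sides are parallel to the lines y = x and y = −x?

In coordinates u = x + y, v = x − y the rectangle is axis-aligned; the map (x,y)→(u,v) scales areas by 2.
u-values: -9, 3, -6, -3, 9, -6; range = 9 − (-9) = 18.
v-values: -5, -7, -6, -7, -3, 6; range = 6 − (-7) = 13.
Area = (18 × 13) / 2 = 117.

117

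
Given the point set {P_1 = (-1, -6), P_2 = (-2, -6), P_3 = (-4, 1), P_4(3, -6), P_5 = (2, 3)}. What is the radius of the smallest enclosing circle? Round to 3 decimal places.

By Welzl's lemma the MEC is supported by two points (diametrically opposite) or three points (on a circumcircle).
The minimum enclosing circle is determined by three boundary points: P_3, P_4, P_5.
Their circumcentre is (0.25, -1.75) with r² = 25.625.
The farthest remaining point P_2 is at distance² 23.125 ≤ 25.625.
r = √(25.625) ≈ 5.062.

5.062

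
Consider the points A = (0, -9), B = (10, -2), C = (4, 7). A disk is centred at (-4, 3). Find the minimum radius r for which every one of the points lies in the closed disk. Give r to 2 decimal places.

The required radius is the distance from (-4, 3) to the farthest point.
Squared distances: 160, 221, 80.
Maximum is 221, attained at B.
r = √221 ≈ 14.87.

14.87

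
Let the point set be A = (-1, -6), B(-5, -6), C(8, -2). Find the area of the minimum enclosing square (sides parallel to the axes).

The bounding box has width 13 and height 4.
An axis-aligned square enclosing the set must have side ≥ max(width, height).
So the minimum side is max(13, 4) = 13.
Area = 13² = 169.

169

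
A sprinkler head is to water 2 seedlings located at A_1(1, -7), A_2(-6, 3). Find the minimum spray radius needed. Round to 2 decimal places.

6.10

The smallest circle enclosing two points has them as diameter endpoints.
Centre = midpoint = (-2.5, -2); r² = |A_1A_2|²/4 = 149/4 = 37.25.
r = √(37.25) ≈ 6.10.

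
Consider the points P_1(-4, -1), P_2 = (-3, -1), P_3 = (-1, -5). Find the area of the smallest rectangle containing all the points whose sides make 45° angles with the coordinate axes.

In coordinates u = x + y, v = x − y the rectangle is axis-aligned; the map (x,y)→(u,v) scales areas by 2.
u-values: -5, -4, -6; range = -4 − (-6) = 2.
v-values: -3, -2, 4; range = 4 − (-3) = 7.
Area = (2 × 7) / 2 = 7.

7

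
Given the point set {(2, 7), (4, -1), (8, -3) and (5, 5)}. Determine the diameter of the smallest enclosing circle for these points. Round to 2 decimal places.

A smallest enclosing disk is always determined by at most three of the input points on its boundary.
The farthest pair is (2, 7)–(8, -3) with squared distance 136. The circle on this segment as diameter has centre (5, 2) and r² = 136/4 = 34.
Check (4, -1): distance² to centre = 10 ≤ 34, so it lies inside.
All remaining points lie in this disk, and no smaller disk contains both endpoints, so this is the minimum enclosing circle.
Diameter = 2r = 2√34 ≈ 11.66.

11.66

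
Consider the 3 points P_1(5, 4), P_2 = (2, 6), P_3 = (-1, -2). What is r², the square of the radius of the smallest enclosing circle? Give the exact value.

18.98

Side lengths²: P_1P_2² = 13, P_1P_3² = 72, P_2P_3² = 73.
Since P_2P_3² = 73 < 72 + 13 = 85, the triangle is acute, so the smallest enclosing circle is the circumcircle.
Circumcentre = (1.3, 1.7), r² = 18.98.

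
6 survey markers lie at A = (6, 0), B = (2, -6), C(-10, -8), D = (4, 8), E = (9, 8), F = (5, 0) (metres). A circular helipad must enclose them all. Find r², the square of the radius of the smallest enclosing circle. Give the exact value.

A smallest enclosing disk is always determined by at most three of the input points on its boundary.
The farthest pair is C–E with squared distance 617. The circle on this segment as diameter has centre (-0.5, 0) and r² = 617/4 = 154.25.
Check A: distance² to centre = 42.25 ≤ 154.25, so it lies inside.
All remaining points lie in this disk, and no smaller disk contains both endpoints, so this is the minimum enclosing circle.

154.25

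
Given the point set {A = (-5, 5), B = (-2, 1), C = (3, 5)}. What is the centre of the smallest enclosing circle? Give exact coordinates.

(-1, 4.875)

Side lengths²: AB² = 25, AC² = 64, BC² = 41.
Since AC² = 64 < 41 + 25 = 66, the triangle is acute, so the smallest enclosing circle is the circumcircle.
Circumcentre = (-1, 4.875), r² = 16.015625.
Centre = (-1, 4.875).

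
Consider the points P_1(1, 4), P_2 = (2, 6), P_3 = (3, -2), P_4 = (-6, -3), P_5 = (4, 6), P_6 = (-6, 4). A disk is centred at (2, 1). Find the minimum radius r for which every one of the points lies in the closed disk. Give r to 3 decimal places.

8.944

The required radius is the distance from (2, 1) to the farthest point.
Squared distances: 10, 25, 10, 80, 29, 73.
Maximum is 80, attained at P_4.
r = √80 ≈ 8.944.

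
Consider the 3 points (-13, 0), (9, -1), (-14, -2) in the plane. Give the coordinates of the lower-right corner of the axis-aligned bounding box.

(9, -2)

x-range [-14, 9], y-range [-2, 0].
The lower-right corner is (9, -2).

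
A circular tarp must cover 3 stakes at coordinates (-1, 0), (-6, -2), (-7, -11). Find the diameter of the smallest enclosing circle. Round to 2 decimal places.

Call the three points A, B, C in the order given.
Side lengths²: AB² = 29, AC² = 157, BC² = 82.
Since AC² = 157 ≥ 82 + 29 = 111, the angle opposite AC is not acute, so the smallest enclosing circle has AC as diameter.
Centre = midpoint of AC = (-4, -5.5), r² = 157/4 = 39.25.
Diameter = 2r = 2√(39.25) ≈ 12.53.

12.53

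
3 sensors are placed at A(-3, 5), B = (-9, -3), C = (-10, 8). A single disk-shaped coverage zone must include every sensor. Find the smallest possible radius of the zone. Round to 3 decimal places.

Side lengths²: AB² = 100, AC² = 58, BC² = 122.
Since BC² = 122 < 100 + 58 = 158, the triangle is acute, so the smallest enclosing circle is the circumcircle.
Circumcentre = (-302/37, 97/37), r² = 44225/1369.
r = √(44225/1369) ≈ 5.684.

5.684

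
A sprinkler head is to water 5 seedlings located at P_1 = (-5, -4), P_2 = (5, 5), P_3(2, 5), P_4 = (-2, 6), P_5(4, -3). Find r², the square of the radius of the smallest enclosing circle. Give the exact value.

45.25

The farthest pair is P_1–P_2 with squared distance 181. The circle on this segment as diameter has centre (0, 0.5) and r² = 181/4 = 45.25.
Check P_3: distance² to centre = 24.25 ≤ 45.25, so it lies inside.
All remaining points lie in this disk, and no smaller disk contains both endpoints, so this is the minimum enclosing circle.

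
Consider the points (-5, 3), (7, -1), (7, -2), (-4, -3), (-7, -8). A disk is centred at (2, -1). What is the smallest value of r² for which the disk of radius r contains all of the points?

130

The required radius is the distance from (2, -1) to the farthest point.
Squared distances: 65, 25, 26, 40, 130.
Maximum is 130, attained at (-7, -8).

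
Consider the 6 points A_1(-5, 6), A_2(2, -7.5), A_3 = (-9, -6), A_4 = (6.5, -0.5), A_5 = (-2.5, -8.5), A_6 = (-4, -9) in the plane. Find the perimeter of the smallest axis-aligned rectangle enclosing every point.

Width = max x − min x = 6.5 − (-9) = 15.5.
Height = max y − min y = 6 − (-9) = 15.
Perimeter = 2(15.5 + 15) = 61.

61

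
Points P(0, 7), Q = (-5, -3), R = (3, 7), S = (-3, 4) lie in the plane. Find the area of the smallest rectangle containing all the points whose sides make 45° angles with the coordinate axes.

45

In coordinates u = x + y, v = x − y the rectangle is axis-aligned; the map (x,y)→(u,v) scales areas by 2.
u-values: 7, -8, 10, 1; range = 10 − (-8) = 18.
v-values: -7, -2, -4, -7; range = -2 − (-7) = 5.
Area = (18 × 5) / 2 = 45.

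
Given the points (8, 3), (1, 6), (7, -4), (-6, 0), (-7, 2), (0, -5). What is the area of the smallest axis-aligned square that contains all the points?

225

The bounding box has width 15 and height 11.
An axis-aligned square enclosing the set must have side ≥ max(width, height).
So the minimum side is max(15, 11) = 15.
Area = 15² = 225.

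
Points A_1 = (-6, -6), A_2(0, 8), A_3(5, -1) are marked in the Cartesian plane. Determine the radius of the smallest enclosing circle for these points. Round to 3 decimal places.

7.640

Side lengths²: A_1A_2² = 232, A_1A_3² = 146, A_2A_3² = 106.
Since A_1A_2² = 232 < 146 + 106 = 252, the triangle is acute, so the smallest enclosing circle is the circumcircle.
Circumcentre = (-151/62, 47/62), r² = 112201/1922.
r = √(112201/1922) ≈ 7.640.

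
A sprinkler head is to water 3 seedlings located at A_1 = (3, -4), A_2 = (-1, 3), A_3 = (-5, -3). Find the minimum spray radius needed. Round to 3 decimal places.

Side lengths²: A_1A_2² = 65, A_1A_3² = 65, A_2A_3² = 52.
Since A_1A_3² = 65 < 65 + 52 = 117, the triangle is acute, so the smallest enclosing circle is the circumcircle.
Circumcentre = (-0.75, -1.5), r² = 20.3125.
r = √(20.3125) ≈ 4.507.

4.507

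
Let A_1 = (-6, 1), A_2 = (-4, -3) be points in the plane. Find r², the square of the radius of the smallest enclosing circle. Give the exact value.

5

The smallest circle enclosing two points has them as diameter endpoints.
Centre = midpoint = (-5, -1); r² = |A_1A_2|²/4 = 20/4 = 5.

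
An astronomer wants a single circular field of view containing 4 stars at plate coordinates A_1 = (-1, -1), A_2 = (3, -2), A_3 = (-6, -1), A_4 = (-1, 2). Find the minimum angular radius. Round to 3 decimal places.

The farthest pair is A_2–A_3 with squared distance 82. The circle on this segment as diameter has centre (-1.5, -1.5) and r² = 82/4 = 20.5.
Check A_1: distance² to centre = 0.5 ≤ 20.5, so it lies inside.
All remaining points lie in this disk, and no smaller disk contains both endpoints, so this is the minimum enclosing circle.
r = √(20.5) ≈ 4.528.

4.528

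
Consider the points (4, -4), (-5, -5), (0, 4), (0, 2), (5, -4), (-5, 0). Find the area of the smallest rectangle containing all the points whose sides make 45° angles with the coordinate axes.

In coordinates u = x + y, v = x − y the rectangle is axis-aligned; the map (x,y)→(u,v) scales areas by 2.
u-values: 0, -10, 4, 2, 1, -5; range = 4 − (-10) = 14.
v-values: 8, 0, -4, -2, 9, -5; range = 9 − (-5) = 14.
Area = (14 × 14) / 2 = 98.

98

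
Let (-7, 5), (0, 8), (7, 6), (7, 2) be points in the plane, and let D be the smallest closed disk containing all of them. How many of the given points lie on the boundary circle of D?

3

The minimum enclosing circle of a finite set is fixed by two of the points (as a diameter) or three (as a circumcircle).
The minimum enclosing circle is determined by three boundary points: (-7, 5), (7, 6), (7, 2).
Their circumcentre is (3/28, 4) with r² = 40385/784.
The farthest remaining point (0, 8) is at distance² 12553/784 ≤ 40385/784.
The points at distance exactly r from the centre are (-7, 5), (7, 6), (7, 2) — 3 points.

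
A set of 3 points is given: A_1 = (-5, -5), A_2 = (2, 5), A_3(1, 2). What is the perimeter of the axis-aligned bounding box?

34

Width = max x − min x = 2 − (-5) = 7.
Height = max y − min y = 5 − (-5) = 10.
Perimeter = 2(7 + 10) = 34.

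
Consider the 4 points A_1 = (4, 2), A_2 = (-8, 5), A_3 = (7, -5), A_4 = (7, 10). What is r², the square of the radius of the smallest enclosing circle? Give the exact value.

1625/18

The minimum enclosing circle of a finite set is fixed by two of the points (as a diameter) or three (as a circumcircle).
The minimum enclosing circle is determined by three boundary points: A_2, A_3, A_4.
Their circumcentre is (7/6, 2.5) with r² = 1625/18.
The farthest remaining point A_1 is at distance² 149/18 ≤ 1625/18.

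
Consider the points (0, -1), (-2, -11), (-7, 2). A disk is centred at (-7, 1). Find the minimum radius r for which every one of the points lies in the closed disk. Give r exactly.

13

The required radius is the distance from (-7, 1) to the farthest point.
Squared distances: 53, 169, 1.
Maximum is 169, attained at (-2, -11).
r = √169 = 13.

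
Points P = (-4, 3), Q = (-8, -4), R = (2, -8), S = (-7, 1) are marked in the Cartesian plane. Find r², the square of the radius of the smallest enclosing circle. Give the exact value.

By Welzl's lemma the MEC is supported by two points (diametrically opposite) or three points (on a circumcircle).
The minimum enclosing circle is determined by three boundary points: P, R, S.
Their circumcentre is (-2.1, -3.1) with r² = 40.82.
The farthest remaining point Q is at distance² 35.62 ≤ 40.82.

40.82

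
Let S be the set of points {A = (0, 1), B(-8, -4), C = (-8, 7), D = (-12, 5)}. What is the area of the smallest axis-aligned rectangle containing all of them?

x ranges over [-12, 0], width 12.
y ranges over [-4, 7], height 11.
Area = 12 × 11 = 132.

132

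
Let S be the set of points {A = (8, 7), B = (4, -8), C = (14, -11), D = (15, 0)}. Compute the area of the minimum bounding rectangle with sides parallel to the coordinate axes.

x ranges over [4, 15], width 11.
y ranges over [-11, 7], height 18.
Area = 11 × 18 = 198.

198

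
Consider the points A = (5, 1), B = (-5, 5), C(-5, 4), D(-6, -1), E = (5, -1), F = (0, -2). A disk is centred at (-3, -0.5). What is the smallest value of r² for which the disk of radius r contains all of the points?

The required radius is the distance from (-3, -0.5) to the farthest point.
Squared distances: 66.25, 34.25, 24.25, 9.25, 64.25, 11.25.
Maximum is 66.25, attained at A.

66.25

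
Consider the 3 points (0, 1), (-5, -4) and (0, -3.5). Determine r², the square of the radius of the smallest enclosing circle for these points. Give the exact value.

12.5

Call the three points A, B, C in the order given.
Side lengths²: AB² = 50, AC² = 20.25, BC² = 25.25.
Since AB² = 50 ≥ 25.25 + 20.25 = 45.5, the angle opposite AB is not acute, so the smallest enclosing circle has AB as diameter.
Centre = midpoint of AB = (-2.5, -1.5), r² = 50/4 = 12.5.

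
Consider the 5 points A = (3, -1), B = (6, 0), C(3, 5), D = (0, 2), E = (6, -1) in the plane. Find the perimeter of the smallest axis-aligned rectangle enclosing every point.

24

Width = max x − min x = 6 − 0 = 6.
Height = max y − min y = 5 − (-1) = 6.
Perimeter = 2(6 + 6) = 24.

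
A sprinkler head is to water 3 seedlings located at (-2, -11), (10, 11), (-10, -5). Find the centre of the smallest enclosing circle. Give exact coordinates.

Call the three points A, B, C in the order given.
Side lengths²: AB² = 628, AC² = 100, BC² = 656.
Since BC² = 656 < 628 + 100 = 728, the triangle is acute, so the smallest enclosing circle is the circumcircle.
Circumcentre = (36/31, 48/31), r² = 160925/961.
Centre = (36/31, 48/31).

(36/31, 48/31)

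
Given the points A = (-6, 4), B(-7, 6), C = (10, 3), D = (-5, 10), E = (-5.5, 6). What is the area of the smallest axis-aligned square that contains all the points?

289

The bounding box has width 17 and height 7.
An axis-aligned square enclosing the set must have side ≥ max(width, height).
So the minimum side is max(17, 7) = 17.
Area = 17² = 289.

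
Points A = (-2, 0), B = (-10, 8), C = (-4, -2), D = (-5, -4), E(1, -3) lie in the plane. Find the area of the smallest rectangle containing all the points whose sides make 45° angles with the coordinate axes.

77

In coordinates u = x + y, v = x − y the rectangle is axis-aligned; the map (x,y)→(u,v) scales areas by 2.
u-values: -2, -2, -6, -9, -2; range = -2 − (-9) = 7.
v-values: -2, -18, -2, -1, 4; range = 4 − (-18) = 22.
Area = (7 × 22) / 2 = 77.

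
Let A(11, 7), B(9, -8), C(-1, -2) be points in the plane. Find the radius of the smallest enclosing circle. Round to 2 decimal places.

8.17

Side lengths²: AB² = 229, AC² = 225, BC² = 136.
Since AB² = 229 < 225 + 136 = 361, the triangle is acute, so the smallest enclosing circle is the circumcircle.
Circumcentre = (125/18, -5/54), r² = 97325/1458.
r = √(97325/1458) ≈ 8.17.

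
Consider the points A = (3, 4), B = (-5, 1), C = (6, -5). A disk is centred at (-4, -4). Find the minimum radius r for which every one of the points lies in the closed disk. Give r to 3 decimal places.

10.630

The required radius is the distance from (-4, -4) to the farthest point.
Squared distances: 113, 26, 101.
Maximum is 113, attained at A.
r = √113 ≈ 10.630.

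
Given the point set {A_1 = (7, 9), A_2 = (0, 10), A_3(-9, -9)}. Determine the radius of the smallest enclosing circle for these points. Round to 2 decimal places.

Side lengths²: A_1A_2² = 50, A_1A_3² = 580, A_2A_3² = 442.
Since A_1A_3² = 580 ≥ 442 + 50 = 492, the angle opposite A_1A_3 is not acute, so the smallest enclosing circle has A_1A_3 as diameter.
Centre = midpoint of A_1A_3 = (-1, 0), r² = 580/4 = 145.
r = √145 ≈ 12.04.

12.04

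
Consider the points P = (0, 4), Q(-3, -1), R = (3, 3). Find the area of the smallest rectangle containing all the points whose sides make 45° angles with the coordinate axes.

20

In coordinates u = x + y, v = x − y the rectangle is axis-aligned; the map (x,y)→(u,v) scales areas by 2.
u-values: 4, -4, 6; range = 6 − (-4) = 10.
v-values: -4, -2, 0; range = 0 − (-4) = 4.
Area = (10 × 4) / 2 = 20.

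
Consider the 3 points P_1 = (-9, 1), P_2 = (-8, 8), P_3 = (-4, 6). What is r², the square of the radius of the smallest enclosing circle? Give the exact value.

Side lengths²: P_1P_2² = 50, P_1P_3² = 50, P_2P_3² = 20.
Since P_1P_3² = 50 < 50 + 20 = 70, the triangle is acute, so the smallest enclosing circle is the circumcircle.
Circumcentre = (-22/3, 13/3), r² = 125/9.

125/9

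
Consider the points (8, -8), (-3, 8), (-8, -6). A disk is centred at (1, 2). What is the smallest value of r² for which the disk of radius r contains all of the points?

The required radius is the distance from (1, 2) to the farthest point.
Squared distances: 149, 52, 145.
Maximum is 149, attained at (8, -8).

149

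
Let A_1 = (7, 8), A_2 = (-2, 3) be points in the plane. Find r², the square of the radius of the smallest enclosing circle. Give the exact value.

The smallest circle enclosing two points has them as diameter endpoints.
Centre = midpoint = (2.5, 5.5); r² = |A_1A_2|²/4 = 106/4 = 26.5.

26.5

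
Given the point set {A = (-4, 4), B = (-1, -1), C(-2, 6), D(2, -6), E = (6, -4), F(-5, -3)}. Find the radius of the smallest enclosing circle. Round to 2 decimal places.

The minimum enclosing circle is determined by three boundary points: C, E, F.
Their circumcentre is (14/17, 1/17) with r² = 12505/289.
The farthest remaining point A is at distance² 11213/289 ≤ 12505/289.
r = √(12505/289) ≈ 6.58.

6.58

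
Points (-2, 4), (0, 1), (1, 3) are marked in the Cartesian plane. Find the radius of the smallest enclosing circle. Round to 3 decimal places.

1.821

Call the three points A, B, C in the order given.
Side lengths²: AB² = 13, AC² = 10, BC² = 5.
Since AB² = 13 < 10 + 5 = 15, the triangle is acute, so the smallest enclosing circle is the circumcircle.
Circumcentre = (-11/14, 37/14), r² = 325/98.
r = √(325/98) ≈ 1.821.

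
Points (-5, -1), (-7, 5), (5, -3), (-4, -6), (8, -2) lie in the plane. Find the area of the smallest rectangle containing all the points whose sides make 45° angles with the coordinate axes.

176

In coordinates u = x + y, v = x − y the rectangle is axis-aligned; the map (x,y)→(u,v) scales areas by 2.
u-values: -6, -2, 2, -10, 6; range = 6 − (-10) = 16.
v-values: -4, -12, 8, 2, 10; range = 10 − (-12) = 22.
Area = (16 × 22) / 2 = 176.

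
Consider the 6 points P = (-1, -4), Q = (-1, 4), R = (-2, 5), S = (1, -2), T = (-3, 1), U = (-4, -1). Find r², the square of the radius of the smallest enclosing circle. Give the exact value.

20.5

The farthest pair is P–R with squared distance 82. The circle on this segment as diameter has centre (-1.5, 0.5) and r² = 82/4 = 20.5.
Check Q: distance² to centre = 12.5 ≤ 20.5, so it lies inside.
All remaining points lie in this disk, and no smaller disk contains both endpoints, so this is the minimum enclosing circle.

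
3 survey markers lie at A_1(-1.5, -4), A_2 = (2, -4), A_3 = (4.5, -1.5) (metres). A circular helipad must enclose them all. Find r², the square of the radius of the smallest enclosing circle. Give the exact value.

Side lengths²: A_1A_2² = 12.25, A_1A_3² = 42.25, A_2A_3² = 12.5.
Since A_1A_3² = 42.25 ≥ 12.5 + 12.25 = 24.75, the angle opposite A_1A_3 is not acute, so the smallest enclosing circle has A_1A_3 as diameter.
Centre = midpoint of A_1A_3 = (1.5, -2.75), r² = 42.25/4 = 10.5625.

10.5625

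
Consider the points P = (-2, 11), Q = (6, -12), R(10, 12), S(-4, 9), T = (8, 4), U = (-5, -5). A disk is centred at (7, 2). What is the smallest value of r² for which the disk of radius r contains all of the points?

197

The required radius is the distance from (7, 2) to the farthest point.
Squared distances: 162, 197, 109, 170, 5, 193.
Maximum is 197, attained at Q.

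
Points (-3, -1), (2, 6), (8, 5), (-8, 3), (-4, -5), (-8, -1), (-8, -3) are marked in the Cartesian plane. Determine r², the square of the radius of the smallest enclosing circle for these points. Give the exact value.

80

By Welzl's lemma the MEC is supported by two points (diametrically opposite) or three points (on a circumcircle).
The farthest pair is (8, 5)–(-8, -3) with squared distance 320. The circle on this segment as diameter has centre (0, 1) and r² = 320/4 = 80.
Check (-3, -1): distance² to centre = 13 ≤ 80, so it lies inside.
All remaining points lie in this disk, and no smaller disk contains both endpoints, so this is the minimum enclosing circle.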